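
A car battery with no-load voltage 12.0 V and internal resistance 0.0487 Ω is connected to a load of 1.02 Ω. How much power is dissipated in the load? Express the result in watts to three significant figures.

129 W

Load and internal resistance form a series loop — compute the loop current, then the load power via I²R.
I = ε / (r + R) = 12.0 / (0.0487 + 1.02) = 11.23 A
P_load = I² R = (11.23)² × 1.02 = 128.6 W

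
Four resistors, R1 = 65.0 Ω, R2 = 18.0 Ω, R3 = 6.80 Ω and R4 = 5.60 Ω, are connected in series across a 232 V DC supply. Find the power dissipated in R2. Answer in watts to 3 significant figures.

106 W

In a series string the same current flows through every resistor — find that current, then P = I²R for the one we want.
R_total = 65.0 + 18.0 + 6.80 + 5.60 = 95.40 Ω
I = V / R_total = 232 / 95.40 = 2.432 A
P_R2 = I² × R2 = (2.432)² × 18.0 = 106.5 W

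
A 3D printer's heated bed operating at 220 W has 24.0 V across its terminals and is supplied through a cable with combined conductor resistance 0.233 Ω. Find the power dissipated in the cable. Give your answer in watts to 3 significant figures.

19.6 W

The cable and load are in series, so the same current flows in both; the loss is I²R_line.
I = P / V = 220 / 24.0 = 9.167 A through the cable.
P_line = I² R_line = (9.167)² × 0.233 = 19.58 W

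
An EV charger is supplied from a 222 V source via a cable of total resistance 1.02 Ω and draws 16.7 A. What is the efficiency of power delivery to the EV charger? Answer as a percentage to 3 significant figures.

The cable carries the full 16.7 A.
P_line = I² R_line = (16.70)² × 1.02 = 284.5 W
P_source = V I = 222 × 16.70 = 3707 W; P_load = 3423 W
η = P_load / P_source = 3423 / 3707 = 0.9233

92.3 %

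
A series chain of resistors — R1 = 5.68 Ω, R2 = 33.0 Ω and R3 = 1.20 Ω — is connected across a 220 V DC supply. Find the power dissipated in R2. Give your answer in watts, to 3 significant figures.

Every series element carries the same I. Get I from the total resistance, then P = I² × R2.
R_total = 5.68 + 33.0 + 1.20 = 39.88 Ω
I = V / R_total = 220 / 39.88 = 5.517 A
P_R2 = I² × R2 = (5.517)² × 33.0 = 1004 W

1000 W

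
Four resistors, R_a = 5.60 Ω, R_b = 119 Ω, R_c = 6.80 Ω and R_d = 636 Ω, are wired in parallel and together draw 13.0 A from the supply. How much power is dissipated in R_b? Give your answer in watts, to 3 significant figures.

12.6 W

Parallel branches share V, not I — compute V via R_eq, then use V²/R for the target branch.
1/R_eq = 1/5.60 + 1/119 + 1/6.80 + 1/636 ⇒ R_eq = 2.980 Ω
V = I_total × R_eq = 13.00 × 2.980 = 38.74 V
P_R_b = V² / R_b = (38.74)² / 119 = 12.61 W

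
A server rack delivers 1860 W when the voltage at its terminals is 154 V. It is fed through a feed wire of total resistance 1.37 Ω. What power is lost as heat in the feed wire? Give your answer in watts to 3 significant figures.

200 W

Line loss is just I²R for the cable — we know both I and R_line directly.
I = P / V = 1860 / 154 = 12.08 A through the feed wire.
P_line = I² R_line = (12.08)² × 1.37 = 199.9 W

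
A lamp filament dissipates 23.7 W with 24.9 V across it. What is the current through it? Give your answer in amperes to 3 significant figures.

0.952 A

Inverting the appropriate power form: I = P / V.
I = 23.7 / 24.9 = 0.9518 A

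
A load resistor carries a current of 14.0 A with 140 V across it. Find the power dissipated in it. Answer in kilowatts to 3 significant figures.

1.96 kW

Since both terminal voltage and current are stated, P = V I gives the power in one step.
P = 140 V × 14.00 A = 1960 W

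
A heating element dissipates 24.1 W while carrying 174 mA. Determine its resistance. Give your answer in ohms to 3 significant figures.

The two known quantities fix the third via R = P / I².
R = 24.1 / (0.1740)² = 796.0 Ω

796 Ω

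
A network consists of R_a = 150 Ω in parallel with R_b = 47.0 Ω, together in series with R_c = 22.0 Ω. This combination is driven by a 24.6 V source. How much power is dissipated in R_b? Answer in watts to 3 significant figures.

4.94 W

First find R_p for the parallel pair, then treat R_p + R_c as a series loop.
R_p = (150×47.0)/(150+47.0) = 35.79 Ω
R_total = R_p + 22.0 = 35.79 + 22.0 = 57.79 Ω
I = V / R_total = 24.6 / 57.79 = 0.4257 A
Voltage across the parallel pair: V_p = I × R_p = 0.4257 × 35.79 = 15.23 V
R_b sits across V_p; its power is V_p²/R.
P_R_b = (15.23)² / 47.0 = 4.938 W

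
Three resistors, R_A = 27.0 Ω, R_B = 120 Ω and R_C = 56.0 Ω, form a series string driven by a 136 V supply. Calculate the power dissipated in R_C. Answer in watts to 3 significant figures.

The current is common to all series resistors; compute it, then apply P = I²R for the target.
R_total = 27.0 + 120 + 56.0 = 203.0 Ω
I = V / R_total = 136 / 203.0 = 0.6700 A
P_R_C = I² × R_C = (0.6700)² × 56.0 = 25.13 W

25.1 W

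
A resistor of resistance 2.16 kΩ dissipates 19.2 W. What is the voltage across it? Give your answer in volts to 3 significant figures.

Rearranging the power relation for the two known quantities gives V = √(P R).
V = √(19.2 × 2160) = 203.6 V

204 V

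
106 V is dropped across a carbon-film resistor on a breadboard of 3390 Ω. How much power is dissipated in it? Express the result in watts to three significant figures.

3.31 W

With V across and R both known, P = V²/R gives the dissipation directly.
P = (106 V)² / 3390 Ω = 3.314 W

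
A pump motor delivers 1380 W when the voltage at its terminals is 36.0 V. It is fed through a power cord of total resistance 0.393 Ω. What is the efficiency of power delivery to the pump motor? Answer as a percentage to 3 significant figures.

I = P / V = 1380 / 36.0 = 38.33 A through the power cord.
P_line = I² R_line = (38.33)² × 0.393 = 577.5 W
P_source = P_load + P_line = 1380 + 577.5 = 1957 W
η = P_load / P_source = 1380 / 1957 = 0.7050

70.5 %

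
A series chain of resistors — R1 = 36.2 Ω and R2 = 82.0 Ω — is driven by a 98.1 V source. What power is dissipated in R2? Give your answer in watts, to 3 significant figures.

Every series element carries the same I. Get I from the total resistance, then P = I² × R2.
R_total = 36.2 + 82.0 = 118.2 Ω
I = V / R_total = 98.1 / 118.2 = 0.8299 A
P_R2 = I² × R2 = (0.8299)² × 82.0 = 56.48 W

56.5 W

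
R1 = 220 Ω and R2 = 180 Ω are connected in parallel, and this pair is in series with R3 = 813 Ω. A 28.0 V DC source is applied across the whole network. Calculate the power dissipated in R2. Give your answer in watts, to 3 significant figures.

Combine R1 and R2 into their parallel equivalent first, reducing the network to two series resistors.
R_p = (220×180)/(220+180) = 99.00 Ω
R_total = R_p + 813 = 99.00 + 813 = 912.0 Ω
I = V / R_total = 28.0 / 912.0 = 0.03070 A
Voltage across the parallel pair: V_p = I × R_p = 0.03070 × 99.00 = 3.039 V
R2 sits across V_p; its power is V_p²/R.
P_R2 = (3.039)² / 180 = 0.05132 W

0.0513 W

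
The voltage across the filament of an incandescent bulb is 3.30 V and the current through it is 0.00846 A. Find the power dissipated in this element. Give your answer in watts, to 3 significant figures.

0.0279 W

V and I are known directly — P = V I, no intermediate step needed.
P = 3.30 V × 0.008460 A = 0.02792 W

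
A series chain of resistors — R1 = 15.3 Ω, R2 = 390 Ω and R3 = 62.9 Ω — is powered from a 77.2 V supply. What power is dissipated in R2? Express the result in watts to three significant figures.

10.6 W

In a series string the same current flows through every resistor — find that current, then P = I²R for the one we want.
R_total = 15.3 + 390 + 62.9 = 468.2 Ω
I = V / R_total = 77.2 / 468.2 = 0.1649 A
P_R2 = I² × R2 = (0.1649)² × 390 = 10.60 W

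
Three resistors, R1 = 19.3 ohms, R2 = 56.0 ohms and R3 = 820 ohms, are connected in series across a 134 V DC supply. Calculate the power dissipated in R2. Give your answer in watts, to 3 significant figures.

1.25 W

Every series element carries the same I. Get I from the total resistance, then P = I² × R2.
R_total = 19.3 + 56.0 + 820 = 895.3 Ω
I = V / R_total = 134 / 895.3 = 0.1497 A
P_R2 = I² × R2 = (0.1497)² × 56.0 = 1.254 W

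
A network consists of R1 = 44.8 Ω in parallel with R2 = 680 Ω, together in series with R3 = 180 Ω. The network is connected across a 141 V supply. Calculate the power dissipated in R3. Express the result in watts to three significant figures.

Combine R1 and R2 into their parallel equivalent first, reducing the network to two series resistors.
R_p = (44.8×680)/(44.8+680) = 42.03 Ω
R_total = R_p + 180 = 42.03 + 180 = 222.0 Ω
I = V / R_total = 141 / 222.0 = 0.6350 A
R3 is the series element, so its power is I²R.
P_R3 = (0.6350)² × 180 = 72.59 W

72.6 W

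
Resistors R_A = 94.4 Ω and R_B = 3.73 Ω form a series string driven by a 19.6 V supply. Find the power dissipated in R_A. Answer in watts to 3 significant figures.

In a series string the same current flows through every resistor — find that current, then P = I²R for the one we want.
R_total = 94.4 + 3.73 = 98.13 Ω
I = V / R_total = 19.6 / 98.13 = 0.1997 A
P_R_A = I² × R_A = (0.1997)² × 94.4 = 3.766 W

3.77 W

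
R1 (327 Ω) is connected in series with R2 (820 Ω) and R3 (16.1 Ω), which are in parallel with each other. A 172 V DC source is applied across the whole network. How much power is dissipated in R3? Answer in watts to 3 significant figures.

First combine the parallel branches into one equivalent R_p, then R1 + R_p is a series pair.
R_p = (820×16.1)/(820+16.1) = 15.79 Ω
R_total = 327 + 15.79 = 342.8 Ω
I = V / R_total = 172 / 342.8 = 0.5018 A
Voltage across the parallel pair: V_p = I × R_p = 0.5018 × 15.79 = 7.923 V
With V_p across R3, its power is V_p²/R3.
P_R3 = (7.923)² / 16.1 = 3.899 W

3.90 W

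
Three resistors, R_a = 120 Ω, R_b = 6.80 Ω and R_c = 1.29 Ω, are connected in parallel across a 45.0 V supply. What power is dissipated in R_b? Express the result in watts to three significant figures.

298 W

Each parallel branch sees the full supply voltage, so P = V²/R applies directly to the target branch.
P_R_b = V² / R_b = (45.0)² / 6.80 Ω = 297.8 W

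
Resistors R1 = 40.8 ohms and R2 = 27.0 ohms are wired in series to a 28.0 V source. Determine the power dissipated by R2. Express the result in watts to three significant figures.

Series elements share the same current, so find I first, then use P = I²R.
R_total = 40.8 + 27.0 = 67.80 Ω
I = V / R_total = 28.0 / 67.80 = 0.4130 A
P_R2 = I² × R2 = (0.4130)² × 27.0 = 4.605 W

4.60 W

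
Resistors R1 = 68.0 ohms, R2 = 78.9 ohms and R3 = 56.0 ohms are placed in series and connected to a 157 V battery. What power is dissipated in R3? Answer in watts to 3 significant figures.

33.5 W

The current is common to all series resistors; compute it, then apply P = I²R for the target.
R_total = 68.0 + 78.9 + 56.0 = 202.9 Ω
I = V / R_total = 157 / 202.9 = 0.7738 A
P_R3 = I² × R3 = (0.7738)² × 56.0 = 33.53 W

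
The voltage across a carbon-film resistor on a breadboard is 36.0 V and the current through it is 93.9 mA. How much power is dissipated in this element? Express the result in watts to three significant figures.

V and I are known directly — P = V I, no intermediate step needed.
P = 36.0 V × 0.09390 A = 3.380 W

3.38 W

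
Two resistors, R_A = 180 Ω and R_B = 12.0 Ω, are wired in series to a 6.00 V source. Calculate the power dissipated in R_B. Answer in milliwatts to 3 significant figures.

11.7 mW

In a series string the same current flows through every resistor — find that current, then P = I²R for the one we want.
R_total = 180 + 12.0 = 192.0 Ω
I = V / R_total = 6.00 / 192.0 = 0.03125 A
P_R_B = I² × R_B = (0.03125)² × 12.0 = 0.01172 W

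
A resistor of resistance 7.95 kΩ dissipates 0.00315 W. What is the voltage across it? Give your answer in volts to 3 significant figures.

5.00 V

From P = V I = I²R = V²/R, with the two given quantities we get V = √(P R).
V = √(0.00315 × 7950) = 5.004 V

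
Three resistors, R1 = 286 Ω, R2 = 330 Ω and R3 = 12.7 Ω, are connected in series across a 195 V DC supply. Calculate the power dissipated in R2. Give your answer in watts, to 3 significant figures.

The current is common to all series resistors; compute it, then apply P = I²R for the target.
R_total = 286 + 330 + 12.7 = 628.7 Ω
I = V / R_total = 195 / 628.7 = 0.3102 A
P_R2 = I² × R2 = (0.3102)² × 330 = 31.75 W

31.7 W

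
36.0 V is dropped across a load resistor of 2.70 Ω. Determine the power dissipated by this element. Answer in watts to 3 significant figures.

480 W

We know the drop across the element and its resistance — P = V²/R, one step.
P = (36.0 V)² / 2.70 Ω = 480.0 W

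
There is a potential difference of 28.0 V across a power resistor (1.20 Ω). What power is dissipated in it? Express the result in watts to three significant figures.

653 W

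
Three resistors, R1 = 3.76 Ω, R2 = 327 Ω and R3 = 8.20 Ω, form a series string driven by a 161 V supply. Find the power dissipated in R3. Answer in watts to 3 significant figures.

Since the resistors are in series they all carry the loop current I = V/R_total; the power in any one is I²R.
R_total = 3.76 + 327 + 8.20 = 339.0 Ω
I = V / R_total = 161 / 339.0 = 0.4750 A
P_R3 = I² × R3 = (0.4750)² × 8.20 = 1.850 W

1.85 W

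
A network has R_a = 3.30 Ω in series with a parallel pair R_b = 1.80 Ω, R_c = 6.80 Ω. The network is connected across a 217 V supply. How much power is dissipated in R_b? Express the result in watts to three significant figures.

2380 W

Collapse R_b‖R_c to a single equivalent, reducing the network to two series elements.
R_p = (1.80×6.80)/(1.80+6.80) = 1.423 Ω
R_total = 3.30 + 1.423 = 4.723 Ω
I = V / R_total = 217 / 4.723 = 45.94 A
Voltage across the parallel pair: V_p = I × R_p = 45.94 × 1.423 = 65.39 V
With V_p across R_b, its power is V_p²/R_b.
P_R_b = (65.39)² / 1.80 = 2375 W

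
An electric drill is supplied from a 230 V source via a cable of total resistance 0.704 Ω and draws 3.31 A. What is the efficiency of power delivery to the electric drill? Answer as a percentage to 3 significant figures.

The cable carries the full 3.31 A.
P_line = I² R_line = (3.310)² × 0.704 = 7.713 W
P_source = V I = 230 × 3.310 = 761.3 W; P_load = 753.6 W
η = P_load / P_source = 753.6 / 761.3 = 0.9899

99.0 %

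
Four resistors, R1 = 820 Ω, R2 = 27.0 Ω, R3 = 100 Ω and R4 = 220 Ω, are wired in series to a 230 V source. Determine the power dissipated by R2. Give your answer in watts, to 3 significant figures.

Every series element carries the same I. Get I from the total resistance, then P = I² × R2.
R_total = 820 + 27.0 + 100 + 220 = 1167 Ω
I = V / R_total = 230 / 1167 = 0.1971 A
P_R2 = I² × R2 = (0.1971)² × 27.0 = 1.049 W

1.05 W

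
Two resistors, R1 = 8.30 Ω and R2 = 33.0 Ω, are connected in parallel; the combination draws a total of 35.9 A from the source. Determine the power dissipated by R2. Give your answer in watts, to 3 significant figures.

Only the total current is stated, so first find the parallel equivalent to get the voltage across the combination.
1/R_eq = 1/8.30 + 1/33.0 ⇒ R_eq = 6.632 Ω
V = I_total × R_eq = 35.90 × 6.632 = 238.1 V
P_R2 = V² / R2 = (238.1)² / 33.0 = 1718 W

1720 W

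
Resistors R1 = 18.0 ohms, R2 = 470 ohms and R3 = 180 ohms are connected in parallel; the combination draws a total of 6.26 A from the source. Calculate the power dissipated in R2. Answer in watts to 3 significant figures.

We need the common branch voltage; get it from I_total × R_eq, then P = V²/R for the branch.
1/R_eq = 1/18.0 + 1/470 + 1/180 ⇒ R_eq = 15.81 Ω
V = I_total × R_eq = 6.260 × 15.81 = 98.99 V
P_R2 = V² / R2 = (98.99)² / 470 = 20.85 W

20.8 W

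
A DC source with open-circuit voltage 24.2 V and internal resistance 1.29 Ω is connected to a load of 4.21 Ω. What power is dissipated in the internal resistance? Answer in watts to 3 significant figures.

25.0 W

The internal resistance carries the same current as the load; P_int = I²r.
I = ε / (r + R) = 24.2 / (1.29 + 4.21) = 4.400 A
P_int = I² r = (4.400)² × 1.29 = 24.97 W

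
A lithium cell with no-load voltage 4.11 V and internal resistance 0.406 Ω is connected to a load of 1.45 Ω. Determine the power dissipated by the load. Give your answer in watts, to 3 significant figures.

Load and internal resistance form a series loop — compute the loop current, then the load power via I²R.
I = ε / (r + R) = 4.11 / (0.406 + 1.45) = 2.214 A
P_load = I² R = (2.214)² × 1.45 = 7.110 W

7.11 W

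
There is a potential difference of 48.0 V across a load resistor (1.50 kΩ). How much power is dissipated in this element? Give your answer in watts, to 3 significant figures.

1.54 W

Voltage and resistance are given, so P = V²/R is the one-step route.
P = (48.0 V)² / 1500 Ω = 1.536 W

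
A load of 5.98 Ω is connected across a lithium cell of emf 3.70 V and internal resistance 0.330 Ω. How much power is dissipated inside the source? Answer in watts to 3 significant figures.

Internal loss is I²r, with I set by the total series resistance r+R.
I = ε / (r + R) = 3.70 / (0.330 + 5.98) = 0.5864 A
P_int = I² r = (0.5864)² × 0.330 = 0.1135 W

0.113 W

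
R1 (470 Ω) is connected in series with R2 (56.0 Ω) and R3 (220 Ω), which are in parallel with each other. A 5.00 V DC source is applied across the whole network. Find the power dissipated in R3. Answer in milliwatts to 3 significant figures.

Replace R2 and R3 with their parallel equivalent so the circuit becomes R1 in series with R_p.
R_p = (56.0×220)/(56.0+220) = 44.64 Ω
R_total = 470 + 44.64 = 514.6 Ω
I = V / R_total = 5.00 / 514.6 = 0.009716 A
Voltage across the parallel pair: V_p = I × R_p = 0.009716 × 44.64 = 0.4337 V
With V_p across R3, its power is V_p²/R3.
P_R3 = (0.4337)² / 220 = 0.0008549 W

0.855 mW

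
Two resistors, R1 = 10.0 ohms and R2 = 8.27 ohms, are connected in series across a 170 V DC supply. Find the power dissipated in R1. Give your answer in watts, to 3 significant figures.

866 W

Every series element carries the same I. Get I from the total resistance, then P = I² × R1.
R_total = 10.0 + 8.27 = 18.27 Ω
I = V / R_total = 170 / 18.27 = 9.305 A
P_R1 = I² × R1 = (9.305)² × 10.0 = 865.8 W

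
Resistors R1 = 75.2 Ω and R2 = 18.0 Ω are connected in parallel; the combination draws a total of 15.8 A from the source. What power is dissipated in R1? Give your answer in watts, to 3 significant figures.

700 W

Only the total current is stated, so first find the parallel equivalent to get the voltage across the combination.
1/R_eq = 1/75.2 + 1/18.0 ⇒ R_eq = 14.52 Ω
V = I_total × R_eq = 15.80 × 14.52 = 229.5 V
P_R1 = V² / R1 = (229.5)² / 75.2 = 700.2 W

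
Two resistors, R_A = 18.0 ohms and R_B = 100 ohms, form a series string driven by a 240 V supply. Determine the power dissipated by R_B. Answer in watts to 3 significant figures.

414 W

Since the resistors are in series they all carry the loop current I = V/R_total; the power in any one is I²R.
R_total = 18.0 + 100 = 118.0 Ω
I = V / R_total = 240 / 118.0 = 2.034 A
P_R_B = I² × R_B = (2.034)² × 100 = 413.7 W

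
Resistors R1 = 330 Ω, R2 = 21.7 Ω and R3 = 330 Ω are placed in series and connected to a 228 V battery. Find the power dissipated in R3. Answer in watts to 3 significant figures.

Series elements share the same current, so find I first, then use P = I²R.
R_total = 330 + 21.7 + 330 = 681.7 Ω
I = V / R_total = 228 / 681.7 = 0.3345 A
P_R3 = I² × R3 = (0.3345)² × 330 = 36.91 W

36.9 W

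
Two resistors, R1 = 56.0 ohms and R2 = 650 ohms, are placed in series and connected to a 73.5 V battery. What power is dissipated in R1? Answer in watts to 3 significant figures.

0.607 W

The current is common to all series resistors; compute it, then apply P = I²R for the target.
R_total = 56.0 + 650 = 706.0 Ω
I = V / R_total = 73.5 / 706.0 = 0.1041 A
P_R1 = I² × R1 = (0.1041)² × 56.0 = 0.6070 W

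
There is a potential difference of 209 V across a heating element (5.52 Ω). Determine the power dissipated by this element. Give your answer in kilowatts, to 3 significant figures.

V and R are stated; P = V²/R avoids computing the current.
P = (209 V)² / 5.52 Ω = 7913 W

7.91 kW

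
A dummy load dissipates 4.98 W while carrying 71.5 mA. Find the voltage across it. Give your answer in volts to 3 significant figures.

The two known quantities fix the third via V = P / I.
V = 4.98 / 0.07150 = 69.65 V

69.7 V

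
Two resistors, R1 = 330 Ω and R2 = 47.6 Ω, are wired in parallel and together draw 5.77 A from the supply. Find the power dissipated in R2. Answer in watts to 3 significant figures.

1210 W

Parallel branches share V, not I — compute V via R_eq, then use V²/R for the target branch.
1/R_eq = 1/330 + 1/47.6 ⇒ R_eq = 41.60 Ω
V = I_total × R_eq = 5.770 × 41.60 = 240.0 V
P_R2 = V² / R2 = (240.0)² / 47.6 = 1210 W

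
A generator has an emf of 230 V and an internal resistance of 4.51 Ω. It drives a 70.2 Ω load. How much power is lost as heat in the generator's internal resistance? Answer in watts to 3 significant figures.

Internal loss is I²r, with I set by the total series resistance r+R.
I = ε / (r + R) = 230 / (4.51 + 70.2) = 3.079 A
P_int = I² r = (3.079)² × 4.51 = 42.74 W

42.7 W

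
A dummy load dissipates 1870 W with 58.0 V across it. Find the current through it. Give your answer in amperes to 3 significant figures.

32.2 A

Rearranging the power relation for the two known quantities gives I = P / V.
I = 1870 / 58.0 = 32.24 A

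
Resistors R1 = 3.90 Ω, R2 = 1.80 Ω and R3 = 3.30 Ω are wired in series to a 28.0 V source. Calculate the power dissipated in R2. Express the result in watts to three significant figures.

17.4 W

The current is common to all series resistors; compute it, then apply P = I²R for the target.
R_total = 3.90 + 1.80 + 3.30 = 9.000 Ω
I = V / R_total = 28.0 / 9.000 = 3.111 A
P_R2 = I² × R2 = (3.111)² × 1.80 = 17.42 W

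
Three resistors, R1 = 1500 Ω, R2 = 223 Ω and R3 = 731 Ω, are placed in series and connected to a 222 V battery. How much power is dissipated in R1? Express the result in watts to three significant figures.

12.3 W

The current is common to all series resistors; compute it, then apply P = I²R for the target.
R_total = 1500 + 223 + 731 = 2454 Ω
I = V / R_total = 222 / 2454 = 0.09046 A
P_R1 = I² × R1 = (0.09046)² × 1500 = 12.28 W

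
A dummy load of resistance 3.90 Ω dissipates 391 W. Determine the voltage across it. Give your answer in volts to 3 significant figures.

Inverting the appropriate power form: V = √(P R).
V = √(391 × 3.90) = 39.05 V

39.0 V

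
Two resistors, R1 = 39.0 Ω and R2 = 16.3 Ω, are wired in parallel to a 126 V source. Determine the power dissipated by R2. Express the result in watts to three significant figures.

The supply voltage appears across each parallel branch — just use P = V²/R2.
P_R2 = V² / R2 = (126)² / 16.3 Ω = 974.0 W

974 W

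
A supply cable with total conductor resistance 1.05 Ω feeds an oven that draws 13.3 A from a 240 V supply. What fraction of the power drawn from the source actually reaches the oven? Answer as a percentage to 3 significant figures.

The supply cable carries the full 13.3 A.
P_line = I² R_line = (13.30)² × 1.05 = 185.7 W
P_source = V I = 240 × 13.30 = 3192 W; P_load = 3006 W
η = P_load / P_source = 3006 / 3192 = 0.9418

94.2 %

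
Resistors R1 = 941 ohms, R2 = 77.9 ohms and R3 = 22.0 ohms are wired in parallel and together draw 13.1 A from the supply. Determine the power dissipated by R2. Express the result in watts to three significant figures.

625 W

The branches share the same voltage, but only the total current is given — find V from the equivalent resistance first.
1/R_eq = 1/941 + 1/77.9 + 1/22.0 ⇒ R_eq = 16.85 Ω
V = I_total × R_eq = 13.10 × 16.85 = 220.7 V
P_R2 = V² / R2 = (220.7)² / 77.9 = 625.3 W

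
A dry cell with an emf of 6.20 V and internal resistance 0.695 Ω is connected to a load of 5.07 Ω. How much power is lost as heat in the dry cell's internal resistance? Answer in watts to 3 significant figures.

The source's internal resistance is just another series element carrying I; its dissipation is I²r.
I = ε / (r + R) = 6.20 / (0.695 + 5.07) = 1.075 A
P_int = I² r = (1.075)² × 0.695 = 0.8038 W

0.804 W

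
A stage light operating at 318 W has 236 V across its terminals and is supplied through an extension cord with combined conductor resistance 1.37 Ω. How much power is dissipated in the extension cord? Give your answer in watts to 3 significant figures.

2.49 W

Line loss is just I²R for the cable — we know both I and R_line directly.
I = P / V = 318 / 236 = 1.347 A through the extension cord.
P_line = I² R_line = (1.347)² × 1.37 = 2.487 W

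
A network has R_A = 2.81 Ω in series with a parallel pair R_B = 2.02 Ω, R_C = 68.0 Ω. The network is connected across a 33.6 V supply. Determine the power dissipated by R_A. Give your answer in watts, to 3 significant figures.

139 W

Collapse R_B‖R_C to a single equivalent, reducing the network to two series elements.
R_p = (2.02×68.0)/(2.02+68.0) = 1.962 Ω
R_total = 2.81 + 1.962 = 4.772 Ω
I = V / R_total = 33.6 / 4.772 = 7.041 A
R_A is in the main series path, so its power is I²R_A.
P_R_A = (7.041)² × 2.81 = 139.3 W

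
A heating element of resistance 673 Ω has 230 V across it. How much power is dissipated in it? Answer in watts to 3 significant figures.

78.6 W

V and R are stated; P = V²/R avoids computing the current.
P = (230 V)² / 673 Ω = 78.60 W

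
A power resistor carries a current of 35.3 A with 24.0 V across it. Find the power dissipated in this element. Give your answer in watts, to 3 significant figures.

847 W

Since both terminal voltage and current are stated, P = V I gives the power in one step.
P = 24.0 V × 35.30 A = 847.2 W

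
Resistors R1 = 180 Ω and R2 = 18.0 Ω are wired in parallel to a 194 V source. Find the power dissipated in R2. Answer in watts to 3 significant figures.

Parallel branches share the same voltage; P = V²/R gives the branch power in one step.
P_R2 = V² / R2 = (194)² / 18.0 Ω = 2091 W

2090 W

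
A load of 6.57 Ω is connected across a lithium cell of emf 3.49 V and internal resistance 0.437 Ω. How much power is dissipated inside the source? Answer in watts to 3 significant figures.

Internal loss is I²r, with I set by the total series resistance r+R.
I = ε / (r + R) = 3.49 / (0.437 + 6.57) = 0.4981 A
P_int = I² r = (0.4981)² × 0.437 = 0.1084 W

0.108 W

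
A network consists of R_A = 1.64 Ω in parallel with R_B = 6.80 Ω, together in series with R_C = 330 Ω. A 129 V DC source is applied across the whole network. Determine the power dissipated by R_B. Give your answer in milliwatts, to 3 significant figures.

38.9 mW

Collapse the R_A‖R_B pair into one equivalent R_p; then R_p and R_C form a series string.
R_p = (1.64×6.80)/(1.64+6.80) = 1.321 Ω
R_total = R_p + 330 = 1.321 + 330 = 331.3 Ω
I = V / R_total = 129 / 331.3 = 0.3894 A
Voltage across the parallel pair: V_p = I × R_p = 0.3894 × 1.321 = 0.5145 V
R_B has V_p across it, so P = V_p²/R_B.
P_R_B = (0.5145)² / 6.80 = 0.03892 W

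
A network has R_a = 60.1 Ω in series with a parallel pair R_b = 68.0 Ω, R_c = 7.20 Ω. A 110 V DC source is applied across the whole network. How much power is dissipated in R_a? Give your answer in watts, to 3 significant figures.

First combine the parallel branches into one equivalent R_p, then R_a + R_p is a series pair.
R_p = (68.0×7.20)/(68.0+7.20) = 6.511 Ω
R_total = 60.1 + 6.511 = 66.61 Ω
I = V / R_total = 110 / 66.61 = 1.651 A
All the current flows through R_a; use P = I²R.
P_R_a = (1.651)² × 60.1 = 163.9 W

164 W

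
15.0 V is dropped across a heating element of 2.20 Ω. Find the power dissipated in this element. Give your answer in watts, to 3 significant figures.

Voltage and resistance are given, so P = V²/R is the one-step route.
P = (15.0 V)² / 2.20 Ω = 102.3 W

102 W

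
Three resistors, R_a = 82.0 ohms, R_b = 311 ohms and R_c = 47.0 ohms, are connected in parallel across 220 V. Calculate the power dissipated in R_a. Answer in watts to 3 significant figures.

590 W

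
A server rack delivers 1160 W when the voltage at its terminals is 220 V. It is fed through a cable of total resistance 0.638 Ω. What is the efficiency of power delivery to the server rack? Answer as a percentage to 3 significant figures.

I = P / V = 1160 / 220 = 5.273 A through the cable.
P_line = I² R_line = (5.273)² × 0.638 = 17.74 W
P_source = P_load + P_line = 1160 + 17.74 = 1178 W
η = P_load / P_source = 1160 / 1178 = 0.9849

98.5 %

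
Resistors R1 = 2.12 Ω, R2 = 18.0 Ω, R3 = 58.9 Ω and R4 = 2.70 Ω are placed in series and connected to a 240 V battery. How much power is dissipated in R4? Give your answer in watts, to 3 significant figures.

Series elements share the same current, so find I first, then use P = I²R.
R_total = 2.12 + 18.0 + 58.9 + 2.70 = 81.72 Ω
I = V / R_total = 240 / 81.72 = 2.937 A
P_R4 = I² × R4 = (2.937)² × 2.70 = 23.29 W

23.3 W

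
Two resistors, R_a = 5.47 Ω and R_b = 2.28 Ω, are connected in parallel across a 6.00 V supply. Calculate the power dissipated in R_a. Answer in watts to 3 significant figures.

6.58 W

Parallel branches share the same voltage; P = V²/R gives the branch power in one step.
P_R_a = V² / R_a = (6.00)² / 5.47 Ω = 6.581 W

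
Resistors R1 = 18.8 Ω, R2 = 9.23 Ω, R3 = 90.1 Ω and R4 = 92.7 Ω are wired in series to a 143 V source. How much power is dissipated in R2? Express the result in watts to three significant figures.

The current is common to all series resistors; compute it, then apply P = I²R for the target.
R_total = 18.8 + 9.23 + 90.1 + 92.7 = 210.8 Ω
I = V / R_total = 143 / 210.8 = 0.6783 A
P_R2 = I² × R2 = (0.6783)² × 9.23 = 4.246 W

4.25 W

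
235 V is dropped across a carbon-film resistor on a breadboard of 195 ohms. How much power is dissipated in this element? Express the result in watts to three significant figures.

283 W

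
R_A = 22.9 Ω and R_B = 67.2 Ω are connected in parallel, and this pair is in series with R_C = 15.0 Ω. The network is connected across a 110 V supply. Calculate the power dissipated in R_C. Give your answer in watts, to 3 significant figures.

176 W

Collapse the R_A‖R_B pair into one equivalent R_p; then R_p and R_C form a series string.
R_p = (22.9×67.2)/(22.9+67.2) = 17.08 Ω
R_total = R_p + 15.0 = 17.08 + 15.0 = 32.08 Ω
I = V / R_total = 110 / 32.08 = 3.429 A
R_C carries the full series current, so P = I²R.
P_R_C = (3.429)² × 15.0 = 176.4 W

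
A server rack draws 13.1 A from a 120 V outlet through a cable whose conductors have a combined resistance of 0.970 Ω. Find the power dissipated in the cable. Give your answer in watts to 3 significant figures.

Line loss is just I²R for the cable — we know both I and R_line directly.
The cable carries the full 13.1 A.
P_line = I² R_line = (13.10)² × 0.970 = 166.5 W

166 W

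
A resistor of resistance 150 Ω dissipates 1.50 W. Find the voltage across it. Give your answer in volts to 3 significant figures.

Rearranging the power relation for the two known quantities gives V = √(P R).
V = √(1.50 × 150) = 15.00 V

15.0 V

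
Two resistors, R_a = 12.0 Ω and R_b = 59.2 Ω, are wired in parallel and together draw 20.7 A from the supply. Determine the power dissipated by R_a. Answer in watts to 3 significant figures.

3550 W

The branches share the same voltage, but only the total current is given — find V from the equivalent resistance first.
1/R_eq = 1/12.0 + 1/59.2 ⇒ R_eq = 9.978 Ω
V = I_total × R_eq = 20.70 × 9.978 = 206.5 V
P_R_a = V² / R_a = (206.5)² / 12.0 = 3555 W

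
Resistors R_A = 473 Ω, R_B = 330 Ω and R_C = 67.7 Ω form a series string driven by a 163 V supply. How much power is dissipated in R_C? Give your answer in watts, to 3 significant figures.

2.37 W

The current is common to all series resistors; compute it, then apply P = I²R for the target.
R_total = 473 + 330 + 67.7 = 870.7 Ω
I = V / R_total = 163 / 870.7 = 0.1872 A
P_R_C = I² × R_C = (0.1872)² × 67.7 = 2.373 W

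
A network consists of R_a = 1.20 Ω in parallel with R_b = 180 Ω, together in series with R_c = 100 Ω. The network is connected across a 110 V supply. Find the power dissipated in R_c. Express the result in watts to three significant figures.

Combine R_a and R_b into their parallel equivalent first, reducing the network to two series resistors.
R_p = (1.20×180)/(1.20+180) = 1.192 Ω
R_total = R_p + 100 = 1.192 + 100 = 101.2 Ω
I = V / R_total = 110 / 101.2 = 1.087 A
R_c is the series element, so its power is I²R.
P_R_c = (1.087)² × 100 = 118.2 W

118 W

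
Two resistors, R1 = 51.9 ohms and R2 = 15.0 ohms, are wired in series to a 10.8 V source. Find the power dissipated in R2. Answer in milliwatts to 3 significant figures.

391 mW

In a series string the same current flows through every resistor — find that current, then P = I²R for the one we want.
R_total = 51.9 + 15.0 = 66.90 Ω
I = V / R_total = 10.8 / 66.90 = 0.1614 A
P_R2 = I² × R2 = (0.1614)² × 15.0 = 0.3909 W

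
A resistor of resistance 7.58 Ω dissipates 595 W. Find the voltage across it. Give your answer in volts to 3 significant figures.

Rearranging the power relation for the two known quantities gives V = √(P R).
V = √(595 × 7.58) = 67.16 V

67.2 V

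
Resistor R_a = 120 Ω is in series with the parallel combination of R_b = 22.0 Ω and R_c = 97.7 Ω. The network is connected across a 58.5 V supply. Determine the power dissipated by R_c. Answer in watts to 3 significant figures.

Replace R_b and R_c with their parallel equivalent so the circuit becomes R_a in series with R_p.
R_p = (22.0×97.7)/(22.0+97.7) = 17.96 Ω
R_total = 120 + 17.96 = 138.0 Ω
I = V / R_total = 58.5 / 138.0 = 0.4240 A
Voltage across the parallel pair: V_p = I × R_p = 0.4240 × 17.96 = 7.614 V
R_c sees V_p directly, so P = V_p² / R_c.
P_R_c = (7.614)² / 97.7 = 0.5934 W

0.593 W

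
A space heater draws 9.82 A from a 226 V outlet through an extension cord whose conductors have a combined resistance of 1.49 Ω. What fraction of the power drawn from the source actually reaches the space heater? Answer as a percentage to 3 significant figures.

The extension cord carries the full 9.82 A.
P_line = I² R_line = (9.820)² × 1.49 = 143.7 W
P_source = V I = 226 × 9.820 = 2219 W; P_load = 2076 W
η = P_load / P_source = 2076 / 2219 = 0.9353

93.5 %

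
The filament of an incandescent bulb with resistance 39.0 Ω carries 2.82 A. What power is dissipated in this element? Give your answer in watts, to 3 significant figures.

310 W

Knowing I and R, the power is just I²R — no need to find V first.
P = (2.820 A)² × 39.0 Ω = 310.1 W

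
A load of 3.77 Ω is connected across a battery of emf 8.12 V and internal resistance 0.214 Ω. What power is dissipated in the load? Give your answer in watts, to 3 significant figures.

15.7 W

Load and internal resistance form a series loop — compute the loop current, then the load power via I²R.
I = ε / (r + R) = 8.12 / (0.214 + 3.77) = 2.038 A
P_load = I² R = (2.038)² × 3.77 = 15.66 W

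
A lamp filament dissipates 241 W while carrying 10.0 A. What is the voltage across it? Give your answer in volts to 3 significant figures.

The two known quantities fix the third via V = P / I.
V = 241 / 10.00 = 24.10 V

24.1 V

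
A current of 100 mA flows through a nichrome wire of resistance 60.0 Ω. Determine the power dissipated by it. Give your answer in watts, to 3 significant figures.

0.600 W

With I and R stated, P = I²R applies in one step.
P = (0.1000 A)² × 60.0 Ω = 0.6000 W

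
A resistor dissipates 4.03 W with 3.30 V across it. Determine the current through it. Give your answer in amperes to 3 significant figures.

1.22 A

Inverting the appropriate power form: I = P / V.
I = 4.03 / 3.30 = 1.221 A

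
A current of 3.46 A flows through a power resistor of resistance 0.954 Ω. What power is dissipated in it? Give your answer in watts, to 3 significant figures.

11.4 W

The current through and the resistance of the element are both given; use P = I²R.
P = (3.460 A)² × 0.954 Ω = 11.42 W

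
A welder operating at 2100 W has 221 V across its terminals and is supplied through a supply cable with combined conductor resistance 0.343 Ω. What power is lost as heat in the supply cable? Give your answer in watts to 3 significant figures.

Line loss is just I²R for the cable — we know both I and R_line directly.
I = P / V = 2100 / 221 = 9.502 A through the supply cable.
P_line = I² R_line = (9.502)² × 0.343 = 30.97 W

31.0 W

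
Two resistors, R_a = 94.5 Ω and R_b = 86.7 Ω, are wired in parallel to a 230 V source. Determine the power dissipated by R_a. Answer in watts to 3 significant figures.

Every branch has 230 V across it, so for R_a the power is simply V²/R.
P_R_a = V² / R_a = (230)² / 94.5 Ω = 559.8 W

560 W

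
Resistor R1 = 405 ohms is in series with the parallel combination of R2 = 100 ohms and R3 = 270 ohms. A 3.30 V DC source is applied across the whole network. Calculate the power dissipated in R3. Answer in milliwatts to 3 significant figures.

0.940 mW

Reduce the parallel pair to R_p first; the network is then a simple series string.
R_p = (100×270)/(100+270) = 72.97 Ω
R_total = 405 + 72.97 = 478.0 Ω
I = V / R_total = 3.30 / 478.0 = 0.006904 A
Voltage across the parallel pair: V_p = I × R_p = 0.006904 × 72.97 = 0.5038 V
R3 is across V_p, so use P = V²/R for that branch.
P_R3 = (0.5038)² / 270 = 0.0009401 W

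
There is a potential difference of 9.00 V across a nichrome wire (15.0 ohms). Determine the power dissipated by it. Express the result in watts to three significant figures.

Voltage and resistance are given, so P = V²/R is the one-step route.
P = (9.00 V)² / 15.0 Ω = 5.400 W

5.40 W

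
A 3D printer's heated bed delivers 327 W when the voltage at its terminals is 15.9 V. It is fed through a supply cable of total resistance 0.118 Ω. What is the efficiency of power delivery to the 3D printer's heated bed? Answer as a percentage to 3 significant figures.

I = P / V = 327 / 15.9 = 20.57 A through the supply cable.
P_line = I² R_line = (20.57)² × 0.118 = 49.91 W
P_source = P_load + P_line = 327.0 + 49.91 = 376.9 W
η = P_load / P_source = 327.0 / 376.9 = 0.8676

86.8 %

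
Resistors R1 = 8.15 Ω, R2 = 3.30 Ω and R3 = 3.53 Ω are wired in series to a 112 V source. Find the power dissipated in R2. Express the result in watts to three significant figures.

184 W

Since the resistors are in series they all carry the loop current I = V/R_total; the power in any one is I²R.
R_total = 8.15 + 3.30 + 3.53 = 14.98 Ω
I = V / R_total = 112 / 14.98 = 7.477 A
P_R2 = I² × R2 = (7.477)² × 3.30 = 184.5 W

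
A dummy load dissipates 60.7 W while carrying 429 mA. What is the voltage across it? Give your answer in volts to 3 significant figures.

141 V

The two known quantities fix the third via V = P / I.
V = 60.7 / 0.4290 = 141.5 V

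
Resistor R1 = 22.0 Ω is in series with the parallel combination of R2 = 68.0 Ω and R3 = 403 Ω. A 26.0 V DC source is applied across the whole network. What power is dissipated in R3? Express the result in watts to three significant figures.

Replace R2 and R3 with their parallel equivalent so the circuit becomes R1 in series with R_p.
R_p = (68.0×403)/(68.0+403) = 58.18 Ω
R_total = 22.0 + 58.18 = 80.18 Ω
I = V / R_total = 26.0 / 80.18 = 0.3243 A
Voltage across the parallel pair: V_p = I × R_p = 0.3243 × 58.18 = 18.87 V
R3 sees V_p directly, so P = V_p² / R3.
P_R3 = (18.87)² / 403 = 0.8832 W

0.883 W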